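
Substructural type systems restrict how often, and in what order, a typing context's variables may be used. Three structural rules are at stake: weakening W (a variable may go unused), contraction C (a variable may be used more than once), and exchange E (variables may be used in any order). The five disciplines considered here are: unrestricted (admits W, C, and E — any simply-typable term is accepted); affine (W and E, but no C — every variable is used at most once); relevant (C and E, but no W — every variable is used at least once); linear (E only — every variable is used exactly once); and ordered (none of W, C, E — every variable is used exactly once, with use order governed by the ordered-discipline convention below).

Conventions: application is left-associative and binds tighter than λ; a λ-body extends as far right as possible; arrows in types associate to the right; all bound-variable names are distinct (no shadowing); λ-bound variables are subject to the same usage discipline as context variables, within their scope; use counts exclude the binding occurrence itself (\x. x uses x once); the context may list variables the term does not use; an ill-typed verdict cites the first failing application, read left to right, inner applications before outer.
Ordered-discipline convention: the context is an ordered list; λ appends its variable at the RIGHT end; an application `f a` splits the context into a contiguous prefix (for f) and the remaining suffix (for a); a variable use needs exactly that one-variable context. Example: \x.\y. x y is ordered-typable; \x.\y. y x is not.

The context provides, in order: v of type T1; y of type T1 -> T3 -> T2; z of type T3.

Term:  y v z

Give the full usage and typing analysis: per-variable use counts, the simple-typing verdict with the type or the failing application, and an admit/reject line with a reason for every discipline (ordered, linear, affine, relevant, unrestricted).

counts: v=1; y=1; z=1
left-to-right use order: y, v, z
typing: ✓ — T2
ordered ✗ (use order y, v, z needs exchange)
linear ✓ (each of v, y, z used exactly once)
affine ✓ (none of v, y, z used more than once)
relevant ✓ (at least one use each (v, y, z))
unrestricted ✓ (simply typable at T2; W, C, E all held)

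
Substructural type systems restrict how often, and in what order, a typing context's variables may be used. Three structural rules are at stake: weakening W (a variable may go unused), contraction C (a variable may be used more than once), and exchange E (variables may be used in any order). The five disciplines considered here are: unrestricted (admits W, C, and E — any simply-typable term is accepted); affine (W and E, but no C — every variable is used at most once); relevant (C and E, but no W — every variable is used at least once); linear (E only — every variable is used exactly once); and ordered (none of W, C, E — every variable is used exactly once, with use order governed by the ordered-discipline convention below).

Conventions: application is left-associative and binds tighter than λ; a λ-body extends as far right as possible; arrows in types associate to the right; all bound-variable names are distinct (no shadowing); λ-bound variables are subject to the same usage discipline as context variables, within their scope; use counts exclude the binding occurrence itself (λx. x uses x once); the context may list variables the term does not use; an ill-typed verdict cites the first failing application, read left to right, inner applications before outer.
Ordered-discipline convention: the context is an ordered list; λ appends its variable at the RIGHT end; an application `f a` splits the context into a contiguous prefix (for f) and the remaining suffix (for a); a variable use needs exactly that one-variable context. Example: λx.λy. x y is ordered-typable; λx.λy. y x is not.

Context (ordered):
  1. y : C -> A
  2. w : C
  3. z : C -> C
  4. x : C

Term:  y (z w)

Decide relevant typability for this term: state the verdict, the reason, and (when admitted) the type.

no — unused: x — weakening required
usage: y: 1×, w: 1×, z: 1×, x: 0×
order of uses: y, z, w
typing: well-typed at A
all disciplines: ordered ✗ · linear ✗ · affine ✓ · relevant ✗ · unrestricted ✓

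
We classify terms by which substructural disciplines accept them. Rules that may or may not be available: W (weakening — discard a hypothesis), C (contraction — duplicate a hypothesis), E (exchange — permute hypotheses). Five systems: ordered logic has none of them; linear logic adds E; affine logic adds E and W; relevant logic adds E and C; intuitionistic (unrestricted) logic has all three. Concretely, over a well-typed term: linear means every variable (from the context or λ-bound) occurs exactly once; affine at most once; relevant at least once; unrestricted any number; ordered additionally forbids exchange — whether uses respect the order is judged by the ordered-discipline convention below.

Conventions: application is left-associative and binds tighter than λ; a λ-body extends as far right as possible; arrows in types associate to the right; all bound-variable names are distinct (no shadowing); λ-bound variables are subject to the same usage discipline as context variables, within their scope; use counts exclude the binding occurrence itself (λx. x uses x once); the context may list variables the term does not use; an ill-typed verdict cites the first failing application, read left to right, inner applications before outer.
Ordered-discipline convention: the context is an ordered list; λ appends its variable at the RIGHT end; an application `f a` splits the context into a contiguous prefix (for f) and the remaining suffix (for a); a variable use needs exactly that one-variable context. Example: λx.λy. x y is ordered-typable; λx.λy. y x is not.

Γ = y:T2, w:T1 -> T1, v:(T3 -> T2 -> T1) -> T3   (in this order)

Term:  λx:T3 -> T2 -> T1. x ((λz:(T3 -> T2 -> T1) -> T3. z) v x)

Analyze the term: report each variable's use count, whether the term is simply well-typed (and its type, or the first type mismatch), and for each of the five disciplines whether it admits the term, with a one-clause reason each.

use counts: y ×0, w ×0, v ×1, x [bound] ×2, z [bound] ×1
use order (left to right): x, z, v, x
typing: well-typed — term : (T3 -> T2 -> T1) -> T2 -> T1
ordered: ✗ — repeated use of x ×2; unused: y, w — weakening required
linear: ✗ — repeated use of x ×2; unused: y, w — weakening required
affine: ✗ — repeated use of x ×2
relevant: ✗ — unused: y, w — weakening required
unrestricted: ✓ — typability at (T3 -> T2 -> T1) -> T2 -> T1 is all that's needed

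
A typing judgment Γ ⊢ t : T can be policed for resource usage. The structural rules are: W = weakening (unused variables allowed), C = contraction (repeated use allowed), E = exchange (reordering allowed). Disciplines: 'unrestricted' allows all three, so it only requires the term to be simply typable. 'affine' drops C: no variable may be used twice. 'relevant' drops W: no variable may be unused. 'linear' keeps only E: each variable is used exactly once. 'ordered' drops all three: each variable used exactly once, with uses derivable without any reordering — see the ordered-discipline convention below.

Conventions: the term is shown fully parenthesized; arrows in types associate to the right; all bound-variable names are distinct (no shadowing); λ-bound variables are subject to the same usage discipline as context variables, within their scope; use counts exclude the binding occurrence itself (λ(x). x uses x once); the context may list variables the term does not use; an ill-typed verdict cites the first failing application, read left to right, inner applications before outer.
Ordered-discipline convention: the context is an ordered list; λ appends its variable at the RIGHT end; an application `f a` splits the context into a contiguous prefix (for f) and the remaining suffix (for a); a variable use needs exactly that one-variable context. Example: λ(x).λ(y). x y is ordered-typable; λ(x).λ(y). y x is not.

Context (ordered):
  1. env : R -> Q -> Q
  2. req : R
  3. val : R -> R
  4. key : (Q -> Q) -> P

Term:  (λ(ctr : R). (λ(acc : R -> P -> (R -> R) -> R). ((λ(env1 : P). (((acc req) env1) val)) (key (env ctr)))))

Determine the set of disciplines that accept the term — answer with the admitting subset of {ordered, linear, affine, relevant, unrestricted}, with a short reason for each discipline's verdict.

admitted in: linear, affine, relevant, unrestricted
use counts: env=1; req=1; val=1; key=1; ctr [bound]=1; acc [bound]=1; env1 [bound]=1
use order (left to right): acc, req, env1, val, key, env, ctr
typing: well-typed at R -> (R -> P -> (R -> R) -> R) -> R
ordered: ✗ — no ordered split (uses run acc, req, env1, val, key, env, ctr)
linear: ✓ — exactly-once usage across env, req, val, key, ctr, acc, env1
affine: ✓ — at most one use each (env, req, val, key, ctr, acc, env1)
relevant: ✓ — env, req, val, key, ctr, acc, env1: all used, weakening unneeded
unrestricted: ✓ — well-typed at R -> (R -> P -> (R -> R) -> R) -> R; no restrictions here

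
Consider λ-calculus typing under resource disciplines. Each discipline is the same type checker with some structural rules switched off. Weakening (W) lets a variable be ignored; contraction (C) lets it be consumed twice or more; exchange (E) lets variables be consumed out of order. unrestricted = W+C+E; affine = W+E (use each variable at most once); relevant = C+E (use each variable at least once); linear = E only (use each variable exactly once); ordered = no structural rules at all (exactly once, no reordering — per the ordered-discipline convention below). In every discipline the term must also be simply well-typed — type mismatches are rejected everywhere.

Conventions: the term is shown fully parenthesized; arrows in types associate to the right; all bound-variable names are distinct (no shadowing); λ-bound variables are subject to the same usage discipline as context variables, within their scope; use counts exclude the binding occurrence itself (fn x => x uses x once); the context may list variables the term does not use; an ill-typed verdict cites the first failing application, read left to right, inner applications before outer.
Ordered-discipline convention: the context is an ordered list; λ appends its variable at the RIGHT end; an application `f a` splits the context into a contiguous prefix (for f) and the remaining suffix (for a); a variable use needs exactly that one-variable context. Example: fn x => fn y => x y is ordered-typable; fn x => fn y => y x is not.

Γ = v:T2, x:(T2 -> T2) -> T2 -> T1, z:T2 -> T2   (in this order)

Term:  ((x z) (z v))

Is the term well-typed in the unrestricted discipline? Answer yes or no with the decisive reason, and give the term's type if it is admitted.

yes — type-checks (T1) and nothing is barred; term : T1
counts: v=1, x=1, z=2
order of uses: x, z, z, v
typing: ✓ — T1
per-discipline verdicts: ordered ✗; linear ✗; affine ✗; relevant ✓; unrestricted ✓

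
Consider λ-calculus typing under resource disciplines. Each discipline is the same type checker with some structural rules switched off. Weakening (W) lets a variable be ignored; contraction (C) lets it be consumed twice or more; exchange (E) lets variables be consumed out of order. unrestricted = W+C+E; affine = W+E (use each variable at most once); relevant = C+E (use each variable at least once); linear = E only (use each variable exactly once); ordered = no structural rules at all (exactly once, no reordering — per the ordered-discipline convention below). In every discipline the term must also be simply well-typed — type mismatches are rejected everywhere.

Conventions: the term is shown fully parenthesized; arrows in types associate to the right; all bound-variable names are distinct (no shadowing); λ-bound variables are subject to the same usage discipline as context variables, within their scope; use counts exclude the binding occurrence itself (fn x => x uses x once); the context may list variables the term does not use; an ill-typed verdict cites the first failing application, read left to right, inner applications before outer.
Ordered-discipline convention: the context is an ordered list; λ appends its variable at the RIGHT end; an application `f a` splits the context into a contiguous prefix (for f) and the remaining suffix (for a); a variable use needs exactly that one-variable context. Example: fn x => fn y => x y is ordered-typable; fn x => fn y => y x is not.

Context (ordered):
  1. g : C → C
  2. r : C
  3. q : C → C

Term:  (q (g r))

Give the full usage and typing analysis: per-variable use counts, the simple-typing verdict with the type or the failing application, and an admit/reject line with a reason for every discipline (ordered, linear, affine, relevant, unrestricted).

variable uses: g ×1; r ×1; q ×1
uses in reading order: q, g, r
typing: well-typed at C
ordered ✗ (needs exchange: uses follow q, g, r)
linear ✓ (exactly-once usage across g, r, q)
affine ✓ (no duplicate uses among g, r, q)
relevant ✓ (at least one use each (g, r, q))
unrestricted ✓ (well-typed at C; no restrictions here)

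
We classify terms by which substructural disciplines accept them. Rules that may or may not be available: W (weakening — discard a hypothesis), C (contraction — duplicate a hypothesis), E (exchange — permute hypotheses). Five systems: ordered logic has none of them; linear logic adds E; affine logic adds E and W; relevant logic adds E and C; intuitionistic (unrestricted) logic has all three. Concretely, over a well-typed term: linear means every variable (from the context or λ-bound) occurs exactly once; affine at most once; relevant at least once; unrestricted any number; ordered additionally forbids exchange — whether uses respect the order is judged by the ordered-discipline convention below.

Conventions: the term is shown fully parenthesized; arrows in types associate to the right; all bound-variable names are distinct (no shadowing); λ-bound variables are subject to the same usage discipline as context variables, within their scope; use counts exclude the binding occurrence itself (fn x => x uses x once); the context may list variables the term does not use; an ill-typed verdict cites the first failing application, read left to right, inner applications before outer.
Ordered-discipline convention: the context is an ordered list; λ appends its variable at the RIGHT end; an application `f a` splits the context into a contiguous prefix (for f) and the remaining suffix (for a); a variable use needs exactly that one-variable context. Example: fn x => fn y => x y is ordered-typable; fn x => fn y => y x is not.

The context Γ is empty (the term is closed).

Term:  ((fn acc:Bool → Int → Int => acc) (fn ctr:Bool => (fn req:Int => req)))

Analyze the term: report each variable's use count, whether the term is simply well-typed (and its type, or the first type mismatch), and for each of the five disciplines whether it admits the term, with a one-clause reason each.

counts: acc (bound): 1×, ctr (bound): 0×, req (bound): 1×
use order (left to right): acc, req
typing: well-typed — term : Bool → Int → Int
ordered: ✗, ctr left unused
linear: ✗, ctr left unused
affine: ✓, acc, ctr, req: no repeats, contraction unneeded
relevant: ✗, ctr left unused
unrestricted: ✓, simply typable at Bool → Int → Int; W, C, E all held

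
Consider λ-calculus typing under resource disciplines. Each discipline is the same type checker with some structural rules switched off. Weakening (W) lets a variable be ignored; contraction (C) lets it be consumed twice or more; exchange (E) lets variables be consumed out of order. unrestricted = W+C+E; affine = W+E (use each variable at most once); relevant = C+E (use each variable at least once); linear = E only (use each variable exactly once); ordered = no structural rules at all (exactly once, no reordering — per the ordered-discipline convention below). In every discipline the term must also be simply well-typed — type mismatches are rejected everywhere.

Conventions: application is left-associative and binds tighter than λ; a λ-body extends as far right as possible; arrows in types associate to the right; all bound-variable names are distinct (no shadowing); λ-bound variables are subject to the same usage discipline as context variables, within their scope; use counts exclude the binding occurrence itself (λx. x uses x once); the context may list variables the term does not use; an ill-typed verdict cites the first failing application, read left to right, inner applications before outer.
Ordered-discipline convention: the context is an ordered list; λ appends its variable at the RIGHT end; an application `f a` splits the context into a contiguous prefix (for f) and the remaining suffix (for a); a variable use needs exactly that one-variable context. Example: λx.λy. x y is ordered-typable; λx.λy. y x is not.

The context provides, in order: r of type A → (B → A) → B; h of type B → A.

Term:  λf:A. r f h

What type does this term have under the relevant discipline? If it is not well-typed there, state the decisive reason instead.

term : A → B
variable uses: r: 1×, h: 1×, f (bound): 1×
uses in reading order: r, f, h
typing: well-typed at A → B
across the five disciplines: ordered ✗; linear ✓; affine ✓; relevant ✓; unrestricted ✓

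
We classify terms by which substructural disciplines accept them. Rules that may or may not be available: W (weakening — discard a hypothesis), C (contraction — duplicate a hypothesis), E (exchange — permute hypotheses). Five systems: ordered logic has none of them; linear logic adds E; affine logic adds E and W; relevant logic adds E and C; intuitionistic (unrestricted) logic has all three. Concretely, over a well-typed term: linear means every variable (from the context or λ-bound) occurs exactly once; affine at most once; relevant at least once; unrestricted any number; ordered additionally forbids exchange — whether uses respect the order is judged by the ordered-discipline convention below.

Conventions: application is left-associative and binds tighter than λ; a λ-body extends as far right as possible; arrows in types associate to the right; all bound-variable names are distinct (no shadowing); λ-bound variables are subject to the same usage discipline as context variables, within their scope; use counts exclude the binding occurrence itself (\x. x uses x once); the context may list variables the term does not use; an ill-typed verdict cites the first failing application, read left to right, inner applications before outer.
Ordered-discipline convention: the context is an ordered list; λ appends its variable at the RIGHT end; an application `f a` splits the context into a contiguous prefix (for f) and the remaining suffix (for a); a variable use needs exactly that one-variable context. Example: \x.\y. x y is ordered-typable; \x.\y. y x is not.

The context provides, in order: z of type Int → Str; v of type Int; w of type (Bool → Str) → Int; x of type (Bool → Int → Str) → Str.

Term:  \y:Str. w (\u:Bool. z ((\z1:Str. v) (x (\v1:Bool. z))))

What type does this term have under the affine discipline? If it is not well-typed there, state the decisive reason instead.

not well-typed under affine — uses contraction: z ×2
use counts: z=2, v=1, w=1, x=1, y (bound)=0, u (bound)=0, z1 (bound)=0, v1 (bound)=0
order of uses: w, z, v, x, z
typing: ✓ — Str → Int
summary: ordered ✗ · linear ✗ · affine ✗ · relevant ✗ · unrestricted ✓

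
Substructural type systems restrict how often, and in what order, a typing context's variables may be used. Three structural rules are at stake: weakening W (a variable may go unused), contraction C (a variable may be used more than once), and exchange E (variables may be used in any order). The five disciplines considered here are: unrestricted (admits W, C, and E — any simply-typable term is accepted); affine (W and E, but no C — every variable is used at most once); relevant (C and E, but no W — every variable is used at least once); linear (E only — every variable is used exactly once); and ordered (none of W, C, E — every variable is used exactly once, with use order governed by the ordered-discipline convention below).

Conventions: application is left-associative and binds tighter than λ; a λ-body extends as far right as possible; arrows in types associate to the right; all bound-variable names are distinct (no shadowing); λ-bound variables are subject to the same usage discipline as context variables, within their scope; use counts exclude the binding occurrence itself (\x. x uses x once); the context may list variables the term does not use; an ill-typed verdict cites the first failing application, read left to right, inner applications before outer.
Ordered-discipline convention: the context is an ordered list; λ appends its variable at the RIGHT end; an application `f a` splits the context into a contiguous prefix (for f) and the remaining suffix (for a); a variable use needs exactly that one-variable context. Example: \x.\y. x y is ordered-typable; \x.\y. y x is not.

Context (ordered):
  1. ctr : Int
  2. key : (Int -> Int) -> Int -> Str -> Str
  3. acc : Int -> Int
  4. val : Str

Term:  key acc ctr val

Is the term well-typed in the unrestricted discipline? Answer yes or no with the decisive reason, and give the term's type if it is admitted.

yes — well-typed at Str; no restrictions here; term : Str
usage: ctr: 1, key: 1, acc: 1, val: 1
use order (left to right): key, acc, ctr, val
typing: ✓ — Str
summary: ordered ✗ | linear ✓ | affine ✓ | relevant ✓ | unrestricted ✓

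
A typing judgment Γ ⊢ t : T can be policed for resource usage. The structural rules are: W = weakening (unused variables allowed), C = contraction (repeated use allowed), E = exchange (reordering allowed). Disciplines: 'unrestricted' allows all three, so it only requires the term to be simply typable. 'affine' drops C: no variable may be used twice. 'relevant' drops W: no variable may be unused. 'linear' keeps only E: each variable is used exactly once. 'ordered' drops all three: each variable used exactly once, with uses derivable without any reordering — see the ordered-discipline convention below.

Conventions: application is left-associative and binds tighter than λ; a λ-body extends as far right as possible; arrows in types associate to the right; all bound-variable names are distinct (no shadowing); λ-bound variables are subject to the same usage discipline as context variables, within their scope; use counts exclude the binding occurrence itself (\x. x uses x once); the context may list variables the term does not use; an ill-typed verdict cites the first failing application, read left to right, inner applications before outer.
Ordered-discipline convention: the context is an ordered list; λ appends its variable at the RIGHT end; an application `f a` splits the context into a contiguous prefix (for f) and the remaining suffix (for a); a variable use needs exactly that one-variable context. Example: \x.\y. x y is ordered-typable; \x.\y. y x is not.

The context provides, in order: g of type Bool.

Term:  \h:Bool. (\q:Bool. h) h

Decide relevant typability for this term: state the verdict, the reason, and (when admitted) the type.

no — g, q never used (weakening)
counts: g ×0, h [bound] ×2, q [bound] ×0
uses in reading order: h, h
typing: well-typed — term : Bool -> Bool
summary: ordered ✗, linear ✗, affine ✗, relevant ✗, unrestricted ✓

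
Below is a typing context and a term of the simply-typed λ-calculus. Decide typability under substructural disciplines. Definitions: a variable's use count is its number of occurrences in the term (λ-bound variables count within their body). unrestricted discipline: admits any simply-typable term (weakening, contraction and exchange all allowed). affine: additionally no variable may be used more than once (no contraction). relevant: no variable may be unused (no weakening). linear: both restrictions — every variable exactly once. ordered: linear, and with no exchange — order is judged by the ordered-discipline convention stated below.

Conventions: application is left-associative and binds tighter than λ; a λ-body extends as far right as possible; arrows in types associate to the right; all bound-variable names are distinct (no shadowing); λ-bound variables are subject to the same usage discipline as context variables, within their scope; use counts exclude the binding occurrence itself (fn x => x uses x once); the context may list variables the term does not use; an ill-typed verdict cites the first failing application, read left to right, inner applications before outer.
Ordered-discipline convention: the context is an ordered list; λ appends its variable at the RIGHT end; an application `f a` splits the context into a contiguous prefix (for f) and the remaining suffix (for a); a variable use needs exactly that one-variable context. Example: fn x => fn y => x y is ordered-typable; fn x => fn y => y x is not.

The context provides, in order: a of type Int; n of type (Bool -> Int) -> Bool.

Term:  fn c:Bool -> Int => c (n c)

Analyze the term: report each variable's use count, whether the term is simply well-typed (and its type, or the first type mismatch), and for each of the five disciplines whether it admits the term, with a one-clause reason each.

counts: a ×0, n ×1, c [bound] ×2
uses in reading order: c, n, c
typing: the term checks, with type (Bool -> Int) -> Int
ordered: ✗, repeated use of c ×2; unused: a — weakening required
linear: ✗, repeated use of c ×2; unused: a — weakening required
affine: ✗, repeated use of c ×2
relevant: ✗, unused: a — weakening required
unrestricted: ✓, type-checks ((Bool -> Int) -> Int) and nothing is barred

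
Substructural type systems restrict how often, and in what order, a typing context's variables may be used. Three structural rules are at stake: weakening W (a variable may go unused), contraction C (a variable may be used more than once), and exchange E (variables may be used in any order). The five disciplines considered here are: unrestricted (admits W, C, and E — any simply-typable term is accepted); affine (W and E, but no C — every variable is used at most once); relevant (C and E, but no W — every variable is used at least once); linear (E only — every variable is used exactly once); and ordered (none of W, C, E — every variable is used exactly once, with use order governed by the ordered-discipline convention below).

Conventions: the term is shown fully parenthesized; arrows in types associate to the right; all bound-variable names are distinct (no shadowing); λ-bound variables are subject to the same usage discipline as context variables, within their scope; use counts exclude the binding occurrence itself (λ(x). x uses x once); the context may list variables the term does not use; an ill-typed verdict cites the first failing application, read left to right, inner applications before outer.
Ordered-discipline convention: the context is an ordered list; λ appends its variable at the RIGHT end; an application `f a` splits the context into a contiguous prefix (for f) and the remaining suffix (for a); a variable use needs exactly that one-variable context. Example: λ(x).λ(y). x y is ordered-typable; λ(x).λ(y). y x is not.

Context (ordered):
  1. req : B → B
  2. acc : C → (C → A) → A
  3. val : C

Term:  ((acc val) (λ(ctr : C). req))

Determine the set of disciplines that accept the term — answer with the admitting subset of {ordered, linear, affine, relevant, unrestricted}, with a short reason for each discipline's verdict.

admitting disciplines: none
usage: req=1; acc=1; val=1; ctr (bound)=0
use order (left to right): acc, val, req
typing: ill-typed: an application expects C → A but receives C → B → B
ordered: ✗, the type mismatch rejects it
linear: ✗, not simply typable
affine: ✗, fails simple typing
relevant: ✗, a type mismatch blocks all five
unrestricted: ✗, the type mismatch rejects it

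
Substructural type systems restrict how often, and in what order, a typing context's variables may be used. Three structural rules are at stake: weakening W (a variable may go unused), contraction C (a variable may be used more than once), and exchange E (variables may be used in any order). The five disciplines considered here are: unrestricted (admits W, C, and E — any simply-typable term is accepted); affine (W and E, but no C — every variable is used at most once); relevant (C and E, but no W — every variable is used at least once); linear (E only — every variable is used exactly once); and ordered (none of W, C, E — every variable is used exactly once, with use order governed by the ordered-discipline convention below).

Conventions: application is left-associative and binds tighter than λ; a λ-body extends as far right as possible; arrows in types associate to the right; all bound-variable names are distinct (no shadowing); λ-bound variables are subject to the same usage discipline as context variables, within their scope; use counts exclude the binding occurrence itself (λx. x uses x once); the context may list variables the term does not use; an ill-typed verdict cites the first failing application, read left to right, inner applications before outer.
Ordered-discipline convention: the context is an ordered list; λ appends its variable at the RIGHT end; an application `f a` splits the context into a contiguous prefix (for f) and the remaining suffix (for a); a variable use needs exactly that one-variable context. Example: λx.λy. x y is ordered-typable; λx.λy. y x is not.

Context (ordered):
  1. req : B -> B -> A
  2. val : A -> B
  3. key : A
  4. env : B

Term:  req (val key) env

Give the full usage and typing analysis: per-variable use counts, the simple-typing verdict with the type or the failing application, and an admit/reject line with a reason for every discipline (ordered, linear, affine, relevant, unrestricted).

variable uses: req: 1×, val: 1×, key: 1×, env: 1×
uses in reading order: req, val, key, env
typing: the term checks, with type A
ordered ✓ (req, val, key, env: once each, no exchange needed)
linear ✓ (single use per variable (req, val, key, env))
affine ✓ (no duplicate uses among req, val, key, env)
relevant ✓ (every one of req, val, key, env appears)
unrestricted ✓ (well-typed at A; no restrictions here)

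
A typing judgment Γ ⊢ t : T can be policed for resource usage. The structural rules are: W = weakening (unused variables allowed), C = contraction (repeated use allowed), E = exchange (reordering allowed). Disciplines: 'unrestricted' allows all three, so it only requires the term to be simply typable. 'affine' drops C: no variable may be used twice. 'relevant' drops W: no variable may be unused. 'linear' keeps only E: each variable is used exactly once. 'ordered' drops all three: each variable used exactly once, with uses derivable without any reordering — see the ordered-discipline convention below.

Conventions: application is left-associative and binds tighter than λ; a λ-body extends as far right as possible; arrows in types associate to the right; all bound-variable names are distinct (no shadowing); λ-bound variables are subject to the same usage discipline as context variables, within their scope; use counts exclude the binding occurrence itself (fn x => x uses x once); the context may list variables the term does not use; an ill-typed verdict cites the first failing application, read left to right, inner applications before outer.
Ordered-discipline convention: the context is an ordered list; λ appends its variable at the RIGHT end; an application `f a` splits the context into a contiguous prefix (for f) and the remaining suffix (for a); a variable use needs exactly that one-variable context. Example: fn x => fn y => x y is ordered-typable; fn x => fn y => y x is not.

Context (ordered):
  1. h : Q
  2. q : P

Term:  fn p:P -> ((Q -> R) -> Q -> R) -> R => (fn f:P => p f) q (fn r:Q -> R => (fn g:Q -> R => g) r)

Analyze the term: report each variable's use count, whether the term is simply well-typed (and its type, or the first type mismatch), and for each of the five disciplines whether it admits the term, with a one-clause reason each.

use counts: h ×0; q ×1; p (λ-bound) ×1; f (λ-bound) ×1; r (λ-bound) ×1; g (λ-bound) ×1
use order (left to right): p, f, q, g, r
typing: ✓ — (P -> ((Q -> R) -> Q -> R) -> R) -> R
ordered: ✗, h never used (weakening)
linear: ✗, h never used (weakening)
affine: ✓, h, q, p, f, r, g: no repeats, contraction unneeded
relevant: ✗, h never used (weakening)
unrestricted: ✓, simply typable at (P -> ((Q -> R) -> Q -> R) -> R) -> R; W, C, E all held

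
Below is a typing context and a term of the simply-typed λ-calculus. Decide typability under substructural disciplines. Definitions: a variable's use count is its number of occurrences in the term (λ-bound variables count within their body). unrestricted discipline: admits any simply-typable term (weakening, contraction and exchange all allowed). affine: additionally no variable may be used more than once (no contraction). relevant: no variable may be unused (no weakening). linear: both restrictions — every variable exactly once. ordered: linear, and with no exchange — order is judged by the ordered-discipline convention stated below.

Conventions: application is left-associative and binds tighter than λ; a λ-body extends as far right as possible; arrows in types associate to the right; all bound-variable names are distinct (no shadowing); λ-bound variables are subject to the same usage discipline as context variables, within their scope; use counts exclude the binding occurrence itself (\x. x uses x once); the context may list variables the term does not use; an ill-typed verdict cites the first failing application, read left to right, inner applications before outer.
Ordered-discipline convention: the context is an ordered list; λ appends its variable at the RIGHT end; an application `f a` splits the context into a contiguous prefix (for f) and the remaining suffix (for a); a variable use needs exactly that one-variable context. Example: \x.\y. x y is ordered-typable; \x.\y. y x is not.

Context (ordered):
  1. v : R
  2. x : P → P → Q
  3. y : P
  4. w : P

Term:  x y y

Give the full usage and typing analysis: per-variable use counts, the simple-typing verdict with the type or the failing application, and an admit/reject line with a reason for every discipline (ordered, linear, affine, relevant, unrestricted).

counts: v=0, x=1, y=2, w=0
order of uses: x, y, y
typing: well-typed — term : Q
ordered: ✗, uses contraction: y ×2; v, w left unused
linear: ✗, uses contraction: y ×2; v, w left unused
affine: ✗, uses contraction: y ×2
relevant: ✗, v, w left unused
unrestricted: ✓, typability at Q is all that's needed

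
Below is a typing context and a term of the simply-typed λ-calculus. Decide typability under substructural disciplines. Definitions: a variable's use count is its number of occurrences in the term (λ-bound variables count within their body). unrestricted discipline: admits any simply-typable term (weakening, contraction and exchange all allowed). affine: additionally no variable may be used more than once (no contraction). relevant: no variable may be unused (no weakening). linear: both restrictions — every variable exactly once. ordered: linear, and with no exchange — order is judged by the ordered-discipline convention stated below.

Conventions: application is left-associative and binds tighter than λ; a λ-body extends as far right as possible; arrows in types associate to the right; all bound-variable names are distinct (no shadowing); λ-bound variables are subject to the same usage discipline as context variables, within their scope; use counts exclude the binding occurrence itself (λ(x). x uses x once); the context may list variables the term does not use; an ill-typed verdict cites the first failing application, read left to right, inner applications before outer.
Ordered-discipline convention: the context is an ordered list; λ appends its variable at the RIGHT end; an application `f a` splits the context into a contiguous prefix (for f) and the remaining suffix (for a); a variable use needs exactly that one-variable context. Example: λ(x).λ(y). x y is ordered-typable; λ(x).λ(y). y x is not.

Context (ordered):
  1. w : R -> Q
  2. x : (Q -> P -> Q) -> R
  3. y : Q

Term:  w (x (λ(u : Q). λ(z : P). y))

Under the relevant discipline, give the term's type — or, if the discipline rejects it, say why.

not well-typed under relevant — needs weakening: u, z unused
counts: w=1; x=1; y=1; u [bound]=0; z [bound]=0
order of uses: w, x, y
typing: well-typed — term : Q
per-discipline verdicts: ordered ✗ · linear ✗ · affine ✓ · relevant ✗ · unrestricted ✓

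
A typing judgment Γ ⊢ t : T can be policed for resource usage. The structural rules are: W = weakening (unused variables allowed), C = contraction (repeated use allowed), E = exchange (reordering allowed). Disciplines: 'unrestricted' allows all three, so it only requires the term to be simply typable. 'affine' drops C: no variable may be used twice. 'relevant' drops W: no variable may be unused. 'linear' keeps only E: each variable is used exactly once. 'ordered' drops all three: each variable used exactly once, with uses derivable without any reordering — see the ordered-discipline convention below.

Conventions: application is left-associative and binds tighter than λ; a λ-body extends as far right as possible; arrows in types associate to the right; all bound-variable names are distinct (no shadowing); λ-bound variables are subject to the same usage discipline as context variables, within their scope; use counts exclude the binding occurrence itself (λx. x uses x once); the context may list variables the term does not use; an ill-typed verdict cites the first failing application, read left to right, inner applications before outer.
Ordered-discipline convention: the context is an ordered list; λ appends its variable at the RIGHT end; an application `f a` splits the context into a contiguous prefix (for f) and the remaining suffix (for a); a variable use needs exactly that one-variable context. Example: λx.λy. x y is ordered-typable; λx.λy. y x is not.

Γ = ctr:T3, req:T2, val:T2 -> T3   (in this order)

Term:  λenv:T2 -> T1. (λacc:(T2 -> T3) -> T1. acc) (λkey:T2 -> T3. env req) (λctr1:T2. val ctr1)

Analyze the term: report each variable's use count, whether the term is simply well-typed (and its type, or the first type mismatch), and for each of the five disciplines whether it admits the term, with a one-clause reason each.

usage: ctr=0; req=1; val=1; env (bound)=1; acc (bound)=1; key (bound)=0; ctr1 (bound)=1
order of uses: acc, env, req, val, ctr1
typing: well-typed — term : (T2 -> T1) -> T1
ordered: ✗ — ctr, key left unused
linear: ✗ — ctr, key left unused
affine: ✓ — at most one use each (ctr, req, val, env, acc, key, ctr1)
relevant: ✗ — ctr, key left unused
unrestricted: ✓ — simply typable at (T2 -> T1) -> T1; W, C, E all held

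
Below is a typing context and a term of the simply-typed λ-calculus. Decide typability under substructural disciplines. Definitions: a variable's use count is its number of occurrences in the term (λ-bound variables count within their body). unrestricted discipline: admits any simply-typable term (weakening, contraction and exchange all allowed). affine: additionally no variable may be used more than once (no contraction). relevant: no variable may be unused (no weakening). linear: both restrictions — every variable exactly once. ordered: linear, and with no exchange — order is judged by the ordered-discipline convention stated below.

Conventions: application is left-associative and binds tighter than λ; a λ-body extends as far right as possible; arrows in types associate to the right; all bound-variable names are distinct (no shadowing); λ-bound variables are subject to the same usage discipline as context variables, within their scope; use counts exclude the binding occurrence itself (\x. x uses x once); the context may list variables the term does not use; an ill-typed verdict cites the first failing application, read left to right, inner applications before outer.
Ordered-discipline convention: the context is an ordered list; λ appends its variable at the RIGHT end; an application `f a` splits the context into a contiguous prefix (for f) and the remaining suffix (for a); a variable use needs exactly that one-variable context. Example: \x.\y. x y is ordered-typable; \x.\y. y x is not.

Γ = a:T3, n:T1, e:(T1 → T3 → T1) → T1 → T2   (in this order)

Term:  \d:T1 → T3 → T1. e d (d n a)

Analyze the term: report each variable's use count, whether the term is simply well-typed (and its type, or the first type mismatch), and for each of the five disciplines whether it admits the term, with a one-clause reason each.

usage: a ×1; n ×1; e ×1; d [bound] ×2
order of uses: e, d, d, n, a
typing: the term checks, with type (T1 → T3 → T1) → T2
ordered ✗ (repeated use of d ×2)
linear ✗ (repeated use of d ×2)
affine ✗ (repeated use of d ×2)
relevant ✓ (every one of a, n, e, d appears)
unrestricted ✓ (type-checks ((T1 → T3 → T1) → T2) and nothing is barred)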